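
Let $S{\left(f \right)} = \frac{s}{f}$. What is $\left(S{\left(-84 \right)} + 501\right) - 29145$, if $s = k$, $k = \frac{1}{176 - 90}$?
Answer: $- \frac{206924257}{7224} \approx -28644.0$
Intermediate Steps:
$k = \frac{1}{86} \approx 0.011628$
$s = \frac{1}{86} \approx 0.011628$
$S{\left(f \right)} = \frac{1}{86 f}$
$\left(S{\left(-84 \right)} + 501\right) - 29145 = \left(\frac{1}{86 \left(-84\right)} + 501\right) - 29145 = \left(\frac{1}{86} \left(- \frac{1}{84}\right) + 501\right) - 29145 = \left(- \frac{1}{7224} + 501\right) - 29145 = \frac{3619223}{7224} - 29145 = - \frac{206924257}{7224}$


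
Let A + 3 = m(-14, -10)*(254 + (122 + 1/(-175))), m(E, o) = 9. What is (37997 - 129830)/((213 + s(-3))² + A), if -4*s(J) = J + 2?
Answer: -257132400/136798231 ≈ -1.8796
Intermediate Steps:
s(J) = -½ - J/4 (s(J) = -(J + 2)/4 = -(2 + J)/4 = -½ - J/4)
A = 591666/175 (A = -3 + 9*(254 + (122 + 1/(-175))) = -3 + 9*(254 + (122 - 1/175)) = -3 + 9*(254 + 21349/175) = -3 + 9*(65799/175) = -3 + 592191/175 = 591666/175 ≈ 3380.9)
(37997 - 129830)/((213 + s(-3))² + A) = (37997 - 129830)/((213 + (-½ - ¼*(-3)))² + 591666/175) = -91833/((213 + (-½ + ¾))² + 591666/175) = -91833/((213 + ¼)² + 591666/175) = -91833/((853/4)² + 591666/175) = -91833/(727609/16 + 591666/175) = -91833/136798231/2800 = -91833*2800/136798231 = -257132400/136798231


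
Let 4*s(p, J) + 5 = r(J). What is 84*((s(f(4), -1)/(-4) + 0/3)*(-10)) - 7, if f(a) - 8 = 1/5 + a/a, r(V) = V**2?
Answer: -217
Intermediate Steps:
f(a) = 46/5 (f(a) = 8 + (1/5 + a/a) = 8 + (1*(1/5) + 1) = 8 + (1/5 + 1) = 8 + 6/5 = 46/5)
s(p, J) = -5/4 + J**2/4
84*((s(f(4), -1)/(-4) + 0/3)*(-10)) - 7 = 84*(((-5/4 + (1/4)*(-1)**2)/(-4) + 0/3)*(-10)) - 7 = 84*(((-5/4 + (1/4)*1)*(-1/4) + 0*(1/3))*(-10)) - 7 = 84*(((-5/4 + 1/4)*(-1/4) + 0)*(-10)) - 7 = 84*((-1*(-1/4) + 0)*(-10)) - 7 = 84*((1/4 + 0)*(-10)) - 7 = 84*((1/4)*(-10)) - 7 = 84*(-5/2) - 7 = -210 - 7 = -217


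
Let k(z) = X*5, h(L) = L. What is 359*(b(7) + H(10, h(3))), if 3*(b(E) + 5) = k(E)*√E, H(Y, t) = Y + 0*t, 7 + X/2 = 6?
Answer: 1795 - 3590*√7/3 ≈ -1371.1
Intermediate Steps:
X = -2 (X = -14 + 2*6 = -14 + 12 = -2)
k(z) = -10 (k(z) = -2*5 = -10)
H(Y, t) = Y (H(Y, t) = Y + 0 = Y)
b(E) = -5 - 10*√E/3 (b(E) = -5 + (-10*√E)/3 = -5 - 10*√E/3)
359*(b(7) + H(10, h(3))) = 359*((-5 - 10*√7/3) + 10) = 359*(5 - 10*√7/3) = 1795 - 3590*√7/3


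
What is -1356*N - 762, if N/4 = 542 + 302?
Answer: -4578618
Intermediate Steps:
N = 3376 (N = 4*(542 + 302) = 4*844 = 3376)
-1356*N - 762 = -1356*3376 - 762 = -4577856 - 762 = -4578618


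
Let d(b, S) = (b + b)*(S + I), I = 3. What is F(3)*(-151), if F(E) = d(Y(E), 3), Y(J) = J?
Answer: -5436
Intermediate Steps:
d(b, S) = 2*b*(3 + S) (d(b, S) = (b + b)*(S + 3) = (2*b)*(3 + S) = 2*b*(3 + S))
F(E) = 12*E (F(E) = 2*E*(3 + 3) = 2*E*6 = 12*E)
F(3)*(-151) = (12*3)*(-151) = 36*(-151) = -5436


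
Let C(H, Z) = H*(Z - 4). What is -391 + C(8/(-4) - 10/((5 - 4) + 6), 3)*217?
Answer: 353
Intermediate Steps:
C(H, Z) = H*(-4 + Z)
-391 + C(8/(-4) - 10/((5 - 4) + 6), 3)*217 = -391 + ((8/(-4) - 10/((5 - 4) + 6))*(-4 + 3))*217 = -391 + ((8*(-¼) - 10/(1 + 6))*(-1))*217 = -391 + ((-2 - 10/7)*(-1))*217 = -391 - 24/7*(-1)*217 = -391 + (24/7)*217 = -391 + 744 = 353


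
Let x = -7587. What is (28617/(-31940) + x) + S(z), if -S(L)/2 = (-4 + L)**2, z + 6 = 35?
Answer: -282282397/31940 ≈ -8837.9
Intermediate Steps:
z = 29 (z = -6 + 35 = 29)
S(L) = -2*(-4 + L)**2
(28617/(-31940) + x) + S(z) = (28617/(-31940) - 7587) - 2*(-4 + 29)**2 = (28617*(-1/31940) - 7587) - 2*25**2 = (-28617/31940 - 7587) - 2*625 = -242357397/31940 - 1250 = -282282397/31940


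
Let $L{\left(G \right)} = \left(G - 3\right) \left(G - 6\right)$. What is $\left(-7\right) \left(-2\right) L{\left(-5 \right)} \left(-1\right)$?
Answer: $-1232$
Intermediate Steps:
$L{\left(G \right)} = \left(-6 + G\right) \left(-3 + G\right)$ ($L{\left(G \right)} = \left(-3 + G\right) \left(-6 + G\right) = \left(-6 + G\right) \left(-3 + G\right)$)
$\left(-7\right) \left(-2\right) L{\left(-5 \right)} \left(-1\right) = \left(-7\right) \left(-2\right) \left(18 + \left(-5\right)^{2} - -45\right) \left(-1\right) = 14 \left(18 + 25 + 45\right) \left(-1\right) = 14 \cdot 88 \left(-1\right) = 1232 \left(-1\right) = -1232$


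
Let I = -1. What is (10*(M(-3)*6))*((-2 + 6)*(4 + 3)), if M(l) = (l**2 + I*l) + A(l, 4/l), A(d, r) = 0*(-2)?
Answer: 20160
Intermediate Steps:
A(d, r) = 0
M(l) = l**2 - l (M(l) = (l**2 - l) + 0 = l**2 - l)
(10*(M(-3)*6))*((-2 + 6)*(4 + 3)) = (10*(-3*(-1 - 3)*6))*((-2 + 6)*(4 + 3)) = (10*(-3*(-4)*6))*(4*7) = (10*(12*6))*28 = (10*72)*28 = 720*28 = 20160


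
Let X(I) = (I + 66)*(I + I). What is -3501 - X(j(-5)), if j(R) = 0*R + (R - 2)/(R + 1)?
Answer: -29905/8 ≈ -3738.1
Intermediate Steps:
j(R) = (-2 + R)/(1 + R) (j(R) = 0 + (-2 + R)/(1 + R) = (-2 + R)/(1 + R))
X(I) = 2*I*(66 + I) (X(I) = (66 + I)*(2*I) = 2*I*(66 + I))
-3501 - X(j(-5)) = -3501 - 2*(-2 - 5)/(1 - 5)*(66 + (-2 - 5)/(1 - 5)) = -3501 - 2*-7/(-4)*(66 - 7/(-4)) = -3501 - 2*(-1/4*(-7))*(66 - 1/4*(-7)) = -3501 - 2*7*(66 + 7/4)/4 = -3501 - 2*7*271/(4*4) = -3501 - 1*1897/8 = -3501 - 1897/8 = -29905/8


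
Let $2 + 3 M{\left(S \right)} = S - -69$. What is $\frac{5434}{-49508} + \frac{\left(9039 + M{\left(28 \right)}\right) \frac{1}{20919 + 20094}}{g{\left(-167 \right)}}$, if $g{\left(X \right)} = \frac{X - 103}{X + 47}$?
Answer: $- \frac{314249275}{27411366654} \approx -0.011464$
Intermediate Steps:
$M{\left(S \right)} = \frac{67}{3} + \frac{S}{3}$ ($M{\left(S \right)} = - \frac{2}{3} + \frac{S - -69}{3} = - \frac{2}{3} + \frac{S + 69}{3} = - \frac{2}{3} + \frac{69 + S}{3} = - \frac{2}{3} + \left(23 + \frac{S}{3}\right) = \frac{67}{3} + \frac{S}{3}$)
$g{\left(X \right)} = \frac{-103 + X}{47 + X}$
$\frac{5434}{-49508} + \frac{\left(9039 + M{\left(28 \right)}\right) \frac{1}{20919 + 20094}}{g{\left(-167 \right)}} = \frac{5434}{-49508} + \frac{\left(9039 + \left(\frac{67}{3} + \frac{1}{3} \cdot 28\right)\right) \frac{1}{20919 + 20094}}{\frac{1}{47 - 167} \left(-103 - 167\right)} = 5434 \left(- \frac{1}{49508}\right) + \frac{\left(9039 + \left(\frac{67}{3} + \frac{28}{3}\right)\right) \frac{1}{41013}}{\frac{1}{-120} \left(-270\right)} = - \frac{2717}{24754} + \frac{\left(9039 + \frac{95}{3}\right) \frac{1}{41013}}{\left(- \frac{1}{120}\right) \left(-270\right)} = - \frac{2717}{24754} + \frac{\frac{27212}{3} \cdot \frac{1}{41013}}{\frac{9}{4}} = - \frac{2717}{24754} + \frac{27212}{123039} \cdot \frac{4}{9} = - \frac{2717}{24754} + \frac{108848}{1107351} = - \frac{314249275}{27411366654}$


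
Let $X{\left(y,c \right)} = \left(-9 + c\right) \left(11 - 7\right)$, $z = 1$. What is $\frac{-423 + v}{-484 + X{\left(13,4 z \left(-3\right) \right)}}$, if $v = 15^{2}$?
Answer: $\frac{99}{284} \approx 0.34859$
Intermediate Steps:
$v = 225$
$X{\left(y,c \right)} = -36 + 4 c$ ($X{\left(y,c \right)} = \left(-9 + c\right) 4 = -36 + 4 c$)
$\frac{-423 + v}{-484 + X{\left(13,4 z \left(-3\right) \right)}} = \frac{-423 + 225}{-484 + \left(-36 + 4 \cdot 4 \cdot 1 \left(-3\right)\right)} = - \frac{198}{-484 + \left(-36 + 4 \cdot 4 \left(-3\right)\right)} = - \frac{198}{-484 + \left(-36 + 4 \left(-12\right)\right)} = - \frac{198}{-484 - 84} = - \frac{198}{-568} = \left(-198\right) \left(- \frac{1}{568}\right) = \frac{99}{284}$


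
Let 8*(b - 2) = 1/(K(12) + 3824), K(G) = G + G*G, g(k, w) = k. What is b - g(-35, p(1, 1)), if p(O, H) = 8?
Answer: 1178081/31840 ≈ 37.000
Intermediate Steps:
K(G) = G + G**2
b = 63681/31840 (b = 2 + 1/(8*(12*(1 + 12) + 3824)) = 2 + 1/(8*(12*13 + 3824)) = 2 + 1/(8*(156 + 3824)) = 2 + (1/8)/3980 = 2 + (1/8)*(1/3980) = 2 + 1/31840 = 63681/31840 ≈ 2.0000)
b - g(-35, p(1, 1)) = 63681/31840 - 1*(-35) = 63681/31840 + 35 = 1178081/31840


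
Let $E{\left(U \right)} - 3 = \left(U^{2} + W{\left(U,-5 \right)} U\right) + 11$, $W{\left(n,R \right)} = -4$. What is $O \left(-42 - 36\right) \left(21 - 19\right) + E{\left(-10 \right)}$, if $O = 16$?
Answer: $-2342$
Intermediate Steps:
$E{\left(U \right)} = 14 + U^{2} - 4 U$ ($E{\left(U \right)} = 3 + \left(\left(U^{2} - 4 U\right) + 11\right) = 3 + \left(11 + U^{2} - 4 U\right) = 14 + U^{2} - 4 U$)
$O \left(-42 - 36\right) \left(21 - 19\right) + E{\left(-10 \right)} = 16 \left(-42 - 36\right) \left(21 - 19\right) + \left(14 + \left(-10\right)^{2} - -40\right) = 16 \left(\left(-78\right) 2\right) + \left(14 + 100 + 40\right) = 16 \left(-156\right) + 154 = -2496 + 154 = -2342$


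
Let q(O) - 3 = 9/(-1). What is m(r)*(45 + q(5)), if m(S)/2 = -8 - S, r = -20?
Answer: 936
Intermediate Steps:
q(O) = -6 (q(O) = 3 + 9/(-1) = 3 + 9*(-1) = 3 - 9 = -6)
m(S) = -16 - 2*S (m(S) = 2*(-8 - S) = -16 - 2*S)
m(r)*(45 + q(5)) = (-16 - 2*(-20))*(45 - 6) = (-16 + 40)*39 = 24*39 = 936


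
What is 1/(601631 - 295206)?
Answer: 1/306425 ≈ 3.2634e-6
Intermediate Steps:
1/(601631 - 295206) = 1/306425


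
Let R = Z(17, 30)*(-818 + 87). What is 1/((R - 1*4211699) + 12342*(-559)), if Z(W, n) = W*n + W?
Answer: -1/11496114 ≈ -8.6986e-8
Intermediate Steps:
Z(W, n) = W + W*n
R = -385237 (R = (17*(1 + 30))*(-818 + 87) = (17*31)*(-731) = 527*(-731) = -385237)
1/((R - 1*4211699) + 12342*(-559)) = 1/((-385237 - 1*4211699) + 12342*(-559)) = 1/((-385237 - 4211699) - 6899178) = 1/(-4596936 - 6899178) = 1/(-11496114) = -1/11496114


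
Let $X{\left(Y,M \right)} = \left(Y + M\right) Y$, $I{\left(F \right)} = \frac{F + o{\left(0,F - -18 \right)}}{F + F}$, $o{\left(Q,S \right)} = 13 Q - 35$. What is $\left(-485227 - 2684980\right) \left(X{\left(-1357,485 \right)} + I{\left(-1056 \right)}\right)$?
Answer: $- \frac{7922788392431773}{2112} \approx -3.7513 \cdot 10^{12}$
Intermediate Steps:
$o{\left(Q,S \right)} = -35 + 13 Q$
$I{\left(F \right)} = \frac{-35 + F}{2 F}$ ($I{\left(F \right)} = \frac{F + \left(-35 + 13 \cdot 0\right)}{F + F} = \frac{F + \left(-35 + 0\right)}{2 F} = \left(F - 35\right) \frac{1}{2 F} = \left(-35 + F\right) \frac{1}{2 F} = \frac{-35 + F}{2 F}$)
$X{\left(Y,M \right)} = Y \left(M + Y\right)$ ($X{\left(Y,M \right)} = \left(M + Y\right) Y = Y \left(M + Y\right)$)
$\left(-485227 - 2684980\right) \left(X{\left(-1357,485 \right)} + I{\left(-1056 \right)}\right) = \left(-485227 - 2684980\right) \left(- 1357 \left(485 - 1357\right) + \frac{-35 - 1056}{2 \left(-1056\right)}\right) = - 3170207 \left(\left(-1357\right) \left(-872\right) + \frac{1}{2} \left(- \frac{1}{1056}\right) \left(-1091\right)\right) = - 3170207 \left(1183304 + \frac{1091}{2112}\right) = \left(-3170207\right) \frac{2499139139}{2112} = - \frac{7922788392431773}{2112}$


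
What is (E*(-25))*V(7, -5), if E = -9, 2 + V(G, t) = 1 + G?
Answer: 1350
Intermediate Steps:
V(G, t) = -1 + G (V(G, t) = -2 + (1 + G) = -1 + G)
(E*(-25))*V(7, -5) = (-9*(-25))*(-1 + 7) = 225*6 = 1350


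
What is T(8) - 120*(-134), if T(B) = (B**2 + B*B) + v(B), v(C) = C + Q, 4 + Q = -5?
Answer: 16207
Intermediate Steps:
Q = -9 (Q = -4 - 5 = -9)
v(C) = -9 + C (v(C) = C - 9 = -9 + C)
T(B) = -9 + B + 2*B**2 (T(B) = (B**2 + B*B) + (-9 + B) = (B**2 + B**2) + (-9 + B) = 2*B**2 + (-9 + B) = -9 + B + 2*B**2)
T(8) - 120*(-134) = (-9 + 8 + 2*8**2) - 120*(-134) = (-9 + 8 + 2*64) + 16080 = (-9 + 8 + 128) + 16080 = 127 + 16080 = 16207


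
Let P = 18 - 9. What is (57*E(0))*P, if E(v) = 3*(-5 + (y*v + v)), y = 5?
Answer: -7695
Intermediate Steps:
P = 9
E(v) = -15 + 18*v (E(v) = 3*(-5 + (5*v + v)) = 3*(-5 + 6*v) = -15 + 18*v)
(57*E(0))*P = (57*(-15 + 18*0))*9 = (57*(-15 + 0))*9 = (57*(-15))*9 = -855*9 = -7695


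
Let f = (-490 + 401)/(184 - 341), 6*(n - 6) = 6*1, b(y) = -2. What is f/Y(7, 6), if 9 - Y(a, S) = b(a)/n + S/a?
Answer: 623/9263 ≈ 0.067257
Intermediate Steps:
n = 7 (n = 6 + (6*1)/6 = 6 + (⅙)*6 = 6 + 1 = 7)
Y(a, S) = 65/7 - S/a (Y(a, S) = 9 - (-2/7 + S/a) = 9 + (2/7 - S/a) = 65/7 - S/a)
f = 89/157 (f = -89/(-157) = -89*(-1/157) = 89/157 ≈ 0.56688)
f/Y(7, 6) = 89/(157*(65/7 - 1*6/7)) = 89/(157*(65/7 - 1*6*⅐)) = 89/(157*(65/7 - 6/7)) = 89/(157*(59/7)) = (89/157)*(7/59) = 623/9263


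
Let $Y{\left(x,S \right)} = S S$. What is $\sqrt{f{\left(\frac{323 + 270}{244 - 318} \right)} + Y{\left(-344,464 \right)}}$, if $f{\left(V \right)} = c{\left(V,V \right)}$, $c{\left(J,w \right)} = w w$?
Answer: $\frac{\sqrt{1179312545}}{74} \approx 464.07$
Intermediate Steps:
$c{\left(J,w \right)} = w^{2}$
$f{\left(V \right)} = V^{2}$
$Y{\left(x,S \right)} = S^{2}$
$\sqrt{f{\left(\frac{323 + 270}{244 - 318} \right)} + Y{\left(-344,464 \right)}} = \sqrt{\left(\frac{323 + 270}{244 - 318}\right)^{2} + 464^{2}} = \sqrt{\left(\frac{593}{-74}\right)^{2} + 215296} = \sqrt{\left(593 \left(- \frac{1}{74}\right)\right)^{2} + 215296} = \sqrt{\left(- \frac{593}{74}\right)^{2} + 215296} = \sqrt{\frac{351649}{5476} + 215296} = \sqrt{\frac{1179312545}{5476}} = \frac{\sqrt{1179312545}}{74}$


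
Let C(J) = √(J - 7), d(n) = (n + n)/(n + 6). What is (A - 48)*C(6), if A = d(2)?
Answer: -95*I/2 ≈ -47.5*I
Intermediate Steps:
d(n) = 2*n/(6 + n) (d(n) = (2*n)/(6 + n) = 2*n/(6 + n))
C(J) = √(-7 + J)
A = ½ (A = 2*2/(6 + 2) = 2*2/8 = 2*2*(⅛) = ½ ≈ 0.50000)
(A - 48)*C(6) = (½ - 48)*√(-7 + 6) = -95*I/2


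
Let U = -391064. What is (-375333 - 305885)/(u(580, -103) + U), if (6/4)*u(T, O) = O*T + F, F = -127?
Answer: 1021827/646463 ≈ 1.5806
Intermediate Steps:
u(T, O) = -254/3 + 2*O*T/3 (u(T, O) = 2*(O*T - 127)/3 = 2*(-127 + O*T)/3 = -254/3 + 2*O*T/3)
(-375333 - 305885)/(u(580, -103) + U) = (-375333 - 305885)/((-254/3 + (2/3)*(-103)*580) - 391064) = -681218/((-254/3 - 119480/3) - 391064) = -681218/(-119734/3 - 391064) = -681218/(-1292926/3) = -681218*(-3/1292926) = 1021827/646463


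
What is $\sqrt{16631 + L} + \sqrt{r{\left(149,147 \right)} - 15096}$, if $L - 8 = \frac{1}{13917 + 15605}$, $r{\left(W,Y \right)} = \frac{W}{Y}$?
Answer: $\frac{\sqrt{14501695254798}}{29522} + \frac{i \sqrt{6656889}}{21} \approx 128.99 + 122.86 i$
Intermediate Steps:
$L = \frac{236177}{29522}$ ($L = 8 + \frac{1}{13917 + 15605} = 8 + \frac{1}{29522} = \frac{236177}{29522} \approx 8.0$)
$\sqrt{16631 + L} + \sqrt{r{\left(149,147 \right)} - 15096} = \sqrt{16631 + \frac{236177}{29522}} + \sqrt{\frac{149}{147} - 15096} = \sqrt{\frac{491216559}{29522}} + \sqrt{149 \cdot \frac{1}{147} - 15096} = \frac{\sqrt{14501695254798}}{29522} + \sqrt{\frac{149}{147} - 15096} = \frac{\sqrt{14501695254798}}{29522} + \sqrt{- \frac{2218963}{147}} = \frac{\sqrt{14501695254798}}{29522} + \frac{i \sqrt{6656889}}{21}$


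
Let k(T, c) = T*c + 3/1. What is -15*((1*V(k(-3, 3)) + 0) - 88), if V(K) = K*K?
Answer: 780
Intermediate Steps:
k(T, c) = 3 + T*c (k(T, c) = T*c + 3*1 = T*c + 3 = 3 + T*c)
V(K) = K²
-15*((1*V(k(-3, 3)) + 0) - 88) = -15*((1*(3 - 3*3)² + 0) - 88) = -15*((1*(3 - 9)² + 0) - 88) = -15*((1*(-6)² + 0) - 88) = -15*((1*36 + 0) - 88) = -15*((36 + 0) - 88) = -15*(36 - 88) = -15*(-52) = 780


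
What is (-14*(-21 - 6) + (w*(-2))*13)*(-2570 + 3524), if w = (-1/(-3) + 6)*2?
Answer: 46428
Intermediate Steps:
w = 38/3 (w = (-1*(-⅓) + 6)*2 = (⅓ + 6)*2 = (19/3)*2 = 38/3 ≈ 12.667)
(-14*(-21 - 6) + (w*(-2))*13)*(-2570 + 3524) = (-14*(-21 - 6) + ((38/3)*(-2))*13)*(-2570 + 3524) = (-14*(-27) - 76/3*13)*954 = (378 - 988/3)*954 = (146/3)*954 = 46428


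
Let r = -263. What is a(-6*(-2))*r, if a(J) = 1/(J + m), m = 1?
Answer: -263/13 ≈ -20.231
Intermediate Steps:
a(J) = 1/(1 + J) (a(J) = 1/(J + 1) = 1/(1 + J))
a(-6*(-2))*r = -263/(1 - 6*(-2)) = -263/(1 + 12) = -263/13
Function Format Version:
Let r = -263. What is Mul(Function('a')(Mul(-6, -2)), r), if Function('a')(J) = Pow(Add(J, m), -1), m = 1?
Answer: Rational(-263, 13) ≈ -20.231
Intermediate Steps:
Function('a')(J) = Pow(Add(1, J), -1) (Function('a')(J) = Pow(Add(J, 1), -1) = Pow(Add(1, J), -1))
Mul(Function('a')(Mul(-6, -2)), r) = Mul(Pow(Add(1, Mul(-6, -2)), -1), -263) = Mul(Pow(Add(1, 12), -1), -263) = Mul(Pow(13, -1), -263) = Mul(Rational(1, 13), -263) = Rational(-263, 13)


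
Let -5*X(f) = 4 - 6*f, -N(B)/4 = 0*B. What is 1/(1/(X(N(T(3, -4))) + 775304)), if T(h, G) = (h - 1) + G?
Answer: 3876516/5 ≈ 7.7530e+5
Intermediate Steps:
T(h, G) = -1 + G + h (T(h, G) = (-1 + h) + G = -1 + G + h)
N(B) = 0 (N(B) = -0*B = -4*0 = 0)
X(f) = -4/5 + 6*f/5 (X(f) = -(4 - 6*f)/5 = -4/5 + 6*f/5)
1/(1/(X(N(T(3, -4))) + 775304)) = 1/(1/((-4/5 + (6/5)*0) + 775304)) = 1/(1/((-4/5 + 0) + 775304)) = 1/(1/(-4/5 + 775304)) = 1/(1/(3876516/5)) = 1/(5/3876516) = 3876516/5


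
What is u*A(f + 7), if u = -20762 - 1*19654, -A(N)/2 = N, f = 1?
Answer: 646656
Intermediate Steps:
A(N) = -2*N
u = -40416 (u = -20762 - 19654 = -40416)
u*A(f + 7) = -(-80832)*(1 + 7) = -(-80832)*8 = -40416*(-16) = 646656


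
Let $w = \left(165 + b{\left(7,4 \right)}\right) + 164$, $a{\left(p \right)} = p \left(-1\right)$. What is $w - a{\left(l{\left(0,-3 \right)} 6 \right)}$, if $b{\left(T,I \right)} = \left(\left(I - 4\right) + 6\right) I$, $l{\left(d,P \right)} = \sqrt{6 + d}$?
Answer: $353 + 6 \sqrt{6} \approx 367.7$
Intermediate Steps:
$b{\left(T,I \right)} = I \left(2 + I\right)$ ($b{\left(T,I \right)} = \left(\left(-4 + I\right) + 6\right) I = \left(2 + I\right) I = I \left(2 + I\right)$)
$a{\left(p \right)} = - p$
$w = 353$ ($w = \left(165 + 4 \left(2 + 4\right)\right) + 164 = \left(165 + 4 \cdot 6\right) + 164 = \left(165 + 24\right) + 164 = 189 + 164 = 353$)
$w - a{\left(l{\left(0,-3 \right)} 6 \right)} = 353 - - \sqrt{6 + 0} \cdot 6 = 353 - - \sqrt{6} \cdot 6 = 353 - - 6 \sqrt{6} = 353 + 6 \sqrt{6}$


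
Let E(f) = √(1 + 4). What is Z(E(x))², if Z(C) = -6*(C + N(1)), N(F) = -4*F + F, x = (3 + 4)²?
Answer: 504 - 216*√5 ≈ 21.009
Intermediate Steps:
x = 49 (x = 7² = 49)
N(F) = -3*F
E(f) = √5
Z(C) = 18 - 6*C (Z(C) = -6*(C - 3*1) = -6*(C - 3) = -6*(-3 + C) = 18 - 6*C)
Z(E(x))² = (18 - 6*√5)²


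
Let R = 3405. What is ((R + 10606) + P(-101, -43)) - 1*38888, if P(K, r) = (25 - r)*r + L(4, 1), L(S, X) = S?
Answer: -27797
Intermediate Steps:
P(K, r) = 4 + r*(25 - r) (P(K, r) = (25 - r)*r + 4 = r*(25 - r) + 4 = 4 + r*(25 - r))
((R + 10606) + P(-101, -43)) - 1*38888 = ((3405 + 10606) + (4 - 1*(-43)² + 25*(-43))) - 1*38888 = (14011 + (4 - 1*1849 - 1075)) - 38888 = (14011 + (4 - 1849 - 1075)) - 38888 = (14011 - 2920) - 38888 = 11091 - 38888 = -27797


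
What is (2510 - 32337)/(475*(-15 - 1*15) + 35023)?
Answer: -29827/20773 ≈ -1.4359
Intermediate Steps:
(2510 - 32337)/(475*(-15 - 1*15) + 35023) = -29827/(475*(-15 - 15) + 35023) = -29827/(475*(-30) + 35023) = -29827/(-14250 + 35023) = -29827/20773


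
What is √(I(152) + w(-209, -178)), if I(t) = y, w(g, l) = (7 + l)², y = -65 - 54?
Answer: √29122 ≈ 170.65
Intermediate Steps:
y = -119
I(t) = -119
√(I(152) + w(-209, -178)) = √(-119 + (7 - 178)²) = √(-119 + (-171)²) = √(-119 + 29241) = √29122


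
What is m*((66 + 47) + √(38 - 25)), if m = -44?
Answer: -4972 - 44*√13 ≈ -5130.6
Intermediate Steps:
m*((66 + 47) + √(38 - 25)) = -44*((66 + 47) + √(38 - 25)) = -44*(113 + √13) = -4972 - 44*√13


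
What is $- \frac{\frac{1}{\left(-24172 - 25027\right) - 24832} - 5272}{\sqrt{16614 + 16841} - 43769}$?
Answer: $- \frac{17082665730977}{141820587493086} - \frac{390291433 \sqrt{33455}}{141820587493086} \approx -0.12096$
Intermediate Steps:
$- \frac{\frac{1}{\left(-24172 - 25027\right) - 24832} - 5272}{\sqrt{16614 + 16841} - 43769} = - \frac{\frac{1}{-49199 - 24832} - 5272}{\sqrt{33455} - 43769} = - \frac{\frac{1}{-74031} - 5272}{-43769 + \sqrt{33455}} = - \frac{- \frac{1}{74031} - 5272}{-43769 + \sqrt{33455}} = - \frac{-390291433}{74031 \left(-43769 + \sqrt{33455}\right)} = \frac{390291433}{74031 \left(-43769 + \sqrt{33455}\right)}$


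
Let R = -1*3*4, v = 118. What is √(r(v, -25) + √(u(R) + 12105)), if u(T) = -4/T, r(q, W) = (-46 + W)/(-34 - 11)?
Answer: √(355 + 150*√27237)/15 ≈ 10.564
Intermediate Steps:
r(q, W) = 46/45 - W/45 (r(q, W) = (-46 + W)/(-45) = (-46 + W)*(-1/45) = 46/45 - W/45)
R = -12 (R = -3*4 = -12)
√(r(v, -25) + √(u(R) + 12105)) = √((46/45 - 1/45*(-25)) + √(-4/(-12) + 12105)) = √((46/45 + 5/9) + √(-4*(-1/12) + 12105)) = √(71/45 + √(⅓ + 12105)) = √(71/45 + √(36316/3)) = √(71/45 + 2*√27237/3)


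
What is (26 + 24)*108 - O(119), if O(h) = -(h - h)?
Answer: 5400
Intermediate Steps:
O(h) = 0 (O(h) = -1*0 = 0)
(26 + 24)*108 - O(119) = (26 + 24)*108 - 1*0 = 50*108 + 0 = 5400 + 0 = 5400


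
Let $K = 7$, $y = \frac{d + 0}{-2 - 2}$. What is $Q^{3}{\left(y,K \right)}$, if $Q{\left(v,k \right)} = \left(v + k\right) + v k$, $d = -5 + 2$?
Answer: $2197$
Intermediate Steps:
$d = -3$
$y = \frac{3}{4}$ ($y = \frac{-3 + 0}{-2 - 2} = - \frac{3}{-4} = \left(-3\right) \left(- \frac{1}{4}\right) = \frac{3}{4} \approx 0.75$)
$Q{\left(v,k \right)} = k + v + k v$ ($Q{\left(v,k \right)} = \left(k + v\right) + k v = k + v + k v$)
$Q^{3}{\left(y,K \right)} = \left(7 + \frac{3}{4} + 7 \cdot \frac{3}{4}\right)^{3} = \left(7 + \frac{3}{4} + \frac{21}{4}\right)^{3} = 13^{3} = 2197$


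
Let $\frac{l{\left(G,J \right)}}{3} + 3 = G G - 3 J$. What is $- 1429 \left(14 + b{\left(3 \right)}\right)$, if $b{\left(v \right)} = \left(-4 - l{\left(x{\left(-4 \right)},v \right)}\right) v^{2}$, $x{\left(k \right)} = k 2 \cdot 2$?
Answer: $9445690$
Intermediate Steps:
$x{\left(k \right)} = 4 k$ ($x{\left(k \right)} = 2 k 2 = 4 k$)
$l{\left(G,J \right)} = -9 - 9 J + 3 G^{2}$ ($l{\left(G,J \right)} = -9 + 3 \left(G G - 3 J\right) = -9 + 3 \left(G^{2} - 3 J\right) = -9 + \left(- 9 J + 3 G^{2}\right) = -9 - 9 J + 3 G^{2}$)
$b{\left(v \right)} = v^{2} \left(-763 + 9 v\right)$ ($b{\left(v \right)} = \left(-4 - \left(-9 - 9 v + 3 \left(4 \left(-4\right)\right)^{2}\right)\right) v^{2} = \left(-4 - \left(-9 - 9 v + 3 \left(-16\right)^{2}\right)\right) v^{2} = \left(-4 - \left(-9 - 9 v + 3 \cdot 256\right)\right) v^{2} = \left(-4 - \left(-9 - 9 v + 768\right)\right) v^{2} = \left(-4 - \left(759 - 9 v\right)\right) v^{2} = \left(-4 + \left(-759 + 9 v\right)\right) v^{2} = \left(-763 + 9 v\right) v^{2} = v^{2} \left(-763 + 9 v\right)$)
$- 1429 \left(14 + b{\left(3 \right)}\right) = - 1429 \left(14 + 3^{2} \left(-763 + 9 \cdot 3\right)\right) = - 1429 \left(14 + 9 \left(-763 + 27\right)\right) = - 1429 \left(14 + 9 \left(-736\right)\right) = - 1429 \left(14 - 6624\right) = \left(-1429\right) \left(-6610\right) = 9445690$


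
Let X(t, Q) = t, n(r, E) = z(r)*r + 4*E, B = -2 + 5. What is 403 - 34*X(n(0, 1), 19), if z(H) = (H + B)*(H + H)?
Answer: 267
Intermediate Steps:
B = 3
z(H) = 2*H*(3 + H) (z(H) = (H + 3)*(H + H) = (3 + H)*(2*H) = 2*H*(3 + H))
n(r, E) = 4*E + 2*r²*(3 + r) (n(r, E) = (2*r*(3 + r))*r + 4*E = 2*r²*(3 + r) + 4*E = 4*E + 2*r²*(3 + r))
403 - 34*X(n(0, 1), 19) = 403 - 34*(4*1 + 2*0²*(3 + 0)) = 403 - 34*(4 + 2*0*3) = 403 - 34*(4 + 0) = 403 - 34*4 = 403 - 136 = 267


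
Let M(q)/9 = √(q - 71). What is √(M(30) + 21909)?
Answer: √(21909 + 9*I*√41) ≈ 148.02 + 0.195*I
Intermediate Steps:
M(q) = 9*√(-71 + q) (M(q) = 9*√(q - 71) = 9*√(-71 + q))
√(M(30) + 21909) = √(9*√(-71 + 30) + 21909) = √(9*√(-41) + 21909) = √(9*(I*√41) + 21909) = √(9*I*√41 + 21909) = √(21909 + 9*I*√41)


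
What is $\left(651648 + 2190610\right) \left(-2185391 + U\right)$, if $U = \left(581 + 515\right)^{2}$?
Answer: $-2797279267150$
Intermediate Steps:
$U = 1201216$ ($U = 1096^{2} = 1201216$)
$\left(651648 + 2190610\right) \left(-2185391 + U\right) = \left(651648 + 2190610\right) \left(-2185391 + 1201216\right) = 2842258 \left(-984175\right) = -2797279267150$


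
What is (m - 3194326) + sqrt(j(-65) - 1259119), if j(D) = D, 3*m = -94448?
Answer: -9677426/3 + 4*I*sqrt(78699) ≈ -3.2258e+6 + 1122.1*I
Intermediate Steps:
m = -94448/3 (m = (1/3)*(-94448) = -94448/3 ≈ -31483.)
(m - 3194326) + sqrt(j(-65) - 1259119) = (-94448/3 - 3194326) + sqrt(-65 - 1259119) = -9677426/3 + sqrt(-1259184) = -9677426/3 + 4*I*sqrt(78699)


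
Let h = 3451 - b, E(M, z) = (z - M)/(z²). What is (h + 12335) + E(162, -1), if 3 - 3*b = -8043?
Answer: 12941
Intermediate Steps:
b = 2682 (b = 1 - ⅓*(-8043) = 1 + 2681 = 2682)
E(M, z) = (z - M)/z²
h = 769 (h = 3451 - 1*2682 = 3451 - 2682 = 769)
(h + 12335) + E(162, -1) = (769 + 12335) + (-1 - 1*162)/(-1)² = 13104 + 1*(-1 - 162) = 13104 + 1*(-163) = 13104 - 163 = 12941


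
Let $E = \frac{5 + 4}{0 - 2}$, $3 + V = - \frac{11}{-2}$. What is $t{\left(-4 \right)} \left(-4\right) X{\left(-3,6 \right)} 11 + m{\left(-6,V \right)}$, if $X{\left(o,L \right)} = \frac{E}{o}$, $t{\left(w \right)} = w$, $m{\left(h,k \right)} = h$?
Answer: $258$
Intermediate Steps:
$V = \frac{5}{2}$ ($V = -3 - \frac{11}{-2} = -3 - - \frac{11}{2} = -3 + \frac{11}{2} = \frac{5}{2} \approx 2.5$)
$E = - \frac{9}{2}$ ($E = \frac{9}{-2} = 9 \left(- \frac{1}{2}\right) = - \frac{9}{2} \approx -4.5$)
$X{\left(o,L \right)} = - \frac{9}{2 o}$
$t{\left(-4 \right)} \left(-4\right) X{\left(-3,6 \right)} 11 + m{\left(-6,V \right)} = \left(-4\right) \left(-4\right) \left(- \frac{9}{2 \left(-3\right)}\right) 11 - 6 = 16 \left(\left(- \frac{9}{2}\right) \left(- \frac{1}{3}\right)\right) 11 - 6 = 16 \cdot \frac{3}{2} \cdot 11 - 6 = 24 \cdot 11 - 6 = 264 - 6 = 258$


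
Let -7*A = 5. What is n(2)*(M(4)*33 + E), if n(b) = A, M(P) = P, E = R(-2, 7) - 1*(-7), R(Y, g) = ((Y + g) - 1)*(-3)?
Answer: -635/7 ≈ -90.714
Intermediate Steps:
R(Y, g) = 3 - 3*Y - 3*g (R(Y, g) = (-1 + Y + g)*(-3) = 3 - 3*Y - 3*g)
E = -5 (E = (3 - 3*(-2) - 3*7) - 1*(-7) = (3 + 6 - 21) + 7 = -12 + 7 = -5)
A = -5/7 (A = -1/7*5 = -5/7 ≈ -0.71429)
n(b) = -5/7
n(2)*(M(4)*33 + E) = -5*(4*33 - 5)/7 = -5*(132 - 5)/7 = -5/7*127 = -635/7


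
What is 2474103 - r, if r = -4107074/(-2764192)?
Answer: 3419445806351/1382096 ≈ 2.4741e+6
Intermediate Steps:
r = 2053537/1382096 (r = -4107074*(-1/2764192) = 2053537/1382096 ≈ 1.4858)
2474103 - r = 2474103 - 1*2053537/1382096 = 2474103 - 2053537/1382096 = 3419445806351/1382096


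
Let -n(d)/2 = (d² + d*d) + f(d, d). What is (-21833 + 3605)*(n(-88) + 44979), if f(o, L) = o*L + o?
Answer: 23860452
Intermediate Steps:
f(o, L) = o + L*o (f(o, L) = L*o + o = o + L*o)
n(d) = -4*d² - 2*d*(1 + d) (n(d) = -2*((d² + d*d) + d*(1 + d)) = -2*((d² + d²) + d*(1 + d)) = -2*(2*d² + d*(1 + d)) = -4*d² - 2*d*(1 + d))
(-21833 + 3605)*(n(-88) + 44979) = (-21833 + 3605)*(2*(-88)*(-1 - 3*(-88)) + 44979) = -18228*(2*(-88)*(-1 + 264) + 44979) = -18228*(2*(-88)*263 + 44979) = -18228*(-46288 + 44979) = -18228*(-1309) = 23860452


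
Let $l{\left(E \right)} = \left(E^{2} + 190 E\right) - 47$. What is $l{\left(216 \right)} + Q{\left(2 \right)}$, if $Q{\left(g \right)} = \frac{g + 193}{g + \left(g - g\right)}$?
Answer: $\frac{175493}{2} \approx 87747.0$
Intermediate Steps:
$Q{\left(g \right)} = \frac{193 + g}{g}$ ($Q{\left(g \right)} = \frac{193 + g}{g + 0} = \frac{193 + g}{g}$)
$l{\left(E \right)} = -47 + E^{2} + 190 E$
$l{\left(216 \right)} + Q{\left(2 \right)} = \left(-47 + 216^{2} + 190 \cdot 216\right) + \frac{193 + 2}{2} = \left(-47 + 46656 + 41040\right) + \frac{1}{2} \cdot 195 = 87649 + \frac{195}{2} = \frac{175493}{2}$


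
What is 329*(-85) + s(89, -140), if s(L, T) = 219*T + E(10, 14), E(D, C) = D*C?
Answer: -58485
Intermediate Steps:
E(D, C) = C*D
s(L, T) = 140 + 219*T (s(L, T) = 219*T + 14*10 = 219*T + 140 = 140 + 219*T)
329*(-85) + s(89, -140) = 329*(-85) + (140 + 219*(-140)) = -27965 + (140 - 30660) = -27965 - 30520 = -58485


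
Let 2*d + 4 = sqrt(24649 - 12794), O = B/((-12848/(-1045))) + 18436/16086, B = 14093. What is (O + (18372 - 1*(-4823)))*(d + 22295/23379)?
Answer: -5594150946558767/219627562896 + 228678042209*sqrt(11855)/18788448 ≈ 1.2997e+6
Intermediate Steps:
O = 10779016529/9394224 (O = 14093/((-12848/(-1045))) + 18436/16086 = 14093/((-12848*(-1/1045))) + 18436*(1/16086) = 14093/(1168/95) + 9218/8043 = 14093*(95/1168) + 9218/8043 = 1338835/1168 + 9218/8043 = 10779016529/9394224 ≈ 1147.4)
d = -2 + sqrt(11855)/2 (d = -2 + sqrt(24649 - 12794)/2 = -2 + sqrt(11855)/2 ≈ 52.440)
(O + (18372 - 1*(-4823)))*(d + 22295/23379) = (10779016529/9394224 + (18372 - 1*(-4823)))*((-2 + sqrt(11855)/2) + 22295/23379) = (10779016529/9394224 + (18372 + 4823))*((-2 + sqrt(11855)/2) + 22295*(1/23379)) = (10779016529/9394224 + 23195)*((-2 + sqrt(11855)/2) + 22295/23379) = 228678042209*(-24463/23379 + sqrt(11855)/2)/9394224 = -5594150946558767/219627562896 + 228678042209*sqrt(11855)/18788448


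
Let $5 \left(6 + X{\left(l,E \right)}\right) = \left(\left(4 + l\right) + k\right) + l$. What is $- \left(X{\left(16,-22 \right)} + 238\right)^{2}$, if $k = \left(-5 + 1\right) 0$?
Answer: $- \frac{1430416}{25} \approx -57217.0$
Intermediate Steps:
$k = 0$ ($k = \left(-4\right) 0 = 0$)
$X{\left(l,E \right)} = - \frac{26}{5} + \frac{2 l}{5}$ ($X{\left(l,E \right)} = -6 + \frac{\left(\left(4 + l\right) + 0\right) + l}{5} = -6 + \frac{\left(4 + l\right) + l}{5} = -6 + \frac{4 + 2 l}{5} = -6 + \left(\frac{4}{5} + \frac{2 l}{5}\right) = - \frac{26}{5} + \frac{2 l}{5}$)
$- \left(X{\left(16,-22 \right)} + 238\right)^{2} = - \left(\left(- \frac{26}{5} + \frac{2}{5} \cdot 16\right) + 238\right)^{2} = - \left(\left(- \frac{26}{5} + \frac{32}{5}\right) + 238\right)^{2} = - \left(\frac{6}{5} + 238\right)^{2} = - \left(\frac{1196}{5}\right)^{2} = \left(-1\right) \frac{1430416}{25} = - \frac{1430416}{25}$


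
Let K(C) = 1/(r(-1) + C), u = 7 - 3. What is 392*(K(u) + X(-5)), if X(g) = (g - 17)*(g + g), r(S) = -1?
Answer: 259112/3 ≈ 86371.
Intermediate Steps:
u = 4
X(g) = 2*g*(-17 + g) (X(g) = (-17 + g)*(2*g) = 2*g*(-17 + g))
K(C) = 1/(-1 + C)
392*(K(u) + X(-5)) = 392*(1/(-1 + 4) + 2*(-5)*(-17 - 5)) = 392*(1/3 + 2*(-5)*(-22)) = 392*(⅓ + 220) = 392*(661/3) = 259112/3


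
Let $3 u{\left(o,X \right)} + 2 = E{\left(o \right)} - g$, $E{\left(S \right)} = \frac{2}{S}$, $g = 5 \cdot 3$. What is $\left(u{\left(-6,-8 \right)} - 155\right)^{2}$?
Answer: $\frac{2093809}{81} \approx 25850.0$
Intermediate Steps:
$g = 15$
$u{\left(o,X \right)} = - \frac{17}{3} + \frac{2}{3 o}$ ($u{\left(o,X \right)} = - \frac{2}{3} + \frac{\frac{2}{o} - 15}{3} = - \frac{2}{3} + \frac{-15 + \frac{2}{o}}{3} = - \frac{2}{3} - \left(5 - \frac{2}{3 o}\right) = - \frac{17}{3} + \frac{2}{3 o}$)
$\left(u{\left(-6,-8 \right)} - 155\right)^{2} = \left(\frac{2 - -102}{3 \left(-6\right)} - 155\right)^{2} = \left(\frac{1}{3} \left(- \frac{1}{6}\right) \left(2 + 102\right) - 155\right)^{2} = \left(\frac{1}{3} \left(- \frac{1}{6}\right) 104 - 155\right)^{2} = \left(- \frac{52}{9} - 155\right)^{2} = \left(- \frac{1447}{9}\right)^{2} = \frac{2093809}{81}$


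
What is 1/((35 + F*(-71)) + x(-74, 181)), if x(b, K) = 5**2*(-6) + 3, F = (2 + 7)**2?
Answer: -1/5863 ≈ -0.00017056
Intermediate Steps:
F = 81 (F = 9**2 = 81)
x(b, K) = -147 (x(b, K) = 25*(-6) + 3 = -150 + 3 = -147)
1/((35 + F*(-71)) + x(-74, 181)) = 1/((35 + 81*(-71)) - 147) = 1/((35 - 5751) - 147) = 1/(-5716 - 147) = 1/(-5863) = -1/5863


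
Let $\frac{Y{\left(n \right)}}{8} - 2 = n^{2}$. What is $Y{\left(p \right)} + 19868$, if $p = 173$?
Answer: $259316$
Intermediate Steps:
$Y{\left(n \right)} = 16 + 8 n^{2}$
$Y{\left(p \right)} + 19868 = \left(16 + 8 \cdot 173^{2}\right) + 19868 = \left(16 + 8 \cdot 29929\right) + 19868 = \left(16 + 239432\right) + 19868 = 239448 + 19868 = 259316$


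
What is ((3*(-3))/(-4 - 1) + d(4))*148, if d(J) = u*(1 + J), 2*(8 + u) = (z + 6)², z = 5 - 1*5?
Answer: 38332/5 ≈ 7666.4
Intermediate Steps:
z = 0 (z = 5 - 5 = 0)
u = 10 (u = -8 + (0 + 6)²/2 = -8 + (½)*6² = -8 + (½)*36 = -8 + 18 = 10)
d(J) = 10 + 10*J (d(J) = 10*(1 + J) = 10 + 10*J)
((3*(-3))/(-4 - 1) + d(4))*148 = ((3*(-3))/(-4 - 1) + (10 + 10*4))*148 = (-9/(-5) + (10 + 40))*148 = (-9*(-⅕) + 50)*148 = (9/5 + 50)*148 = (259/5)*148 = 38332/5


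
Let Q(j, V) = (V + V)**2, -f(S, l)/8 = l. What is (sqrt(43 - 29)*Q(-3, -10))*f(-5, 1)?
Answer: -3200*sqrt(14) ≈ -11973.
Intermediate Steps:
f(S, l) = -8*l
Q(j, V) = 4*V**2 (Q(j, V) = (2*V)**2 = 4*V**2)
(sqrt(43 - 29)*Q(-3, -10))*f(-5, 1) = (sqrt(43 - 29)*(4*(-10)**2))*(-8*1) = (sqrt(14)*(4*100))*(-8) = (sqrt(14)*400)*(-8) = (400*sqrt(14))*(-8) = -3200*sqrt(14)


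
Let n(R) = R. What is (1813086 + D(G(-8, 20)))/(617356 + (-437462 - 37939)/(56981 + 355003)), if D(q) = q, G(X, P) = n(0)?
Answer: 22635224928/7707282391 ≈ 2.9369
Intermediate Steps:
G(X, P) = 0
(1813086 + D(G(-8, 20)))/(617356 + (-437462 - 37939)/(56981 + 355003)) = (1813086 + 0)/(617356 + (-437462 - 37939)/(56981 + 355003)) = 1813086/(617356 - 475401/411984) = 1813086/(617356 - 475401*1/411984) = 1813086/(617356 - 158467/137328) = 1813086/(84780106301/137328) = 1813086*(137328/84780106301) = 22635224928/7707282391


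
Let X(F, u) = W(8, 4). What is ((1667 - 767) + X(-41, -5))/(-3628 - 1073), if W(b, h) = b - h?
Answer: -904/4701 ≈ -0.19230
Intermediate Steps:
X(F, u) = 4 (X(F, u) = 8 - 1*4 = 8 - 4 = 4)
((1667 - 767) + X(-41, -5))/(-3628 - 1073) = ((1667 - 767) + 4)/(-3628 - 1073) = (900 + 4)/(-4701) = 904*(-1/4701) = -904/4701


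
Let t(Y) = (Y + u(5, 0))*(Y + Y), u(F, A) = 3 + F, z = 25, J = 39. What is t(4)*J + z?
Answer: 3769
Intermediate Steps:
t(Y) = 2*Y*(8 + Y) (t(Y) = (Y + (3 + 5))*(Y + Y) = (Y + 8)*(2*Y) = (8 + Y)*(2*Y) = 2*Y*(8 + Y))
t(4)*J + z = (2*4*(8 + 4))*39 + 25 = (2*4*12)*39 + 25 = 96*39 + 25 = 3744 + 25 = 3769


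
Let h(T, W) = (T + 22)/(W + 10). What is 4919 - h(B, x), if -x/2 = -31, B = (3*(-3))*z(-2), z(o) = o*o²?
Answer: 177037/36 ≈ 4917.7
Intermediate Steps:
z(o) = o³
B = 72 (B = (3*(-3))*(-2)³ = -9*(-8) = 72)
x = 62 (x = -2*(-31) = 62)
h(T, W) = (22 + T)/(10 + W)
4919 - h(B, x) = 4919 - (22 + 72)/(10 + 62) = 4919 - 94/72 = 4919 - 1*47/36 = 4919 - 47/36 = 177037/36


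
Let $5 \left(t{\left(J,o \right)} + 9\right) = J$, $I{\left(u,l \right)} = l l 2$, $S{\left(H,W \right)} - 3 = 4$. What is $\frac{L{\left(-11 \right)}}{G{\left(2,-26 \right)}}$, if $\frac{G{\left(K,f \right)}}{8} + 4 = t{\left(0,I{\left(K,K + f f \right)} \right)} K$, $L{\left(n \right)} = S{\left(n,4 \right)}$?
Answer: $- \frac{7}{176} \approx -0.039773$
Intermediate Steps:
$S{\left(H,W \right)} = 7$ ($S{\left(H,W \right)} = 3 + 4 = 7$)
$I{\left(u,l \right)} = 2 l^{2}$ ($I{\left(u,l \right)} = l^{2} \cdot 2 = 2 l^{2}$)
$t{\left(J,o \right)} = -9 + \frac{J}{5}$
$L{\left(n \right)} = 7$
$G{\left(K,f \right)} = -32 - 72 K$ ($G{\left(K,f \right)} = -32 + 8 \left(-9 + \frac{1}{5} \cdot 0\right) K = -32 + 8 \left(-9 + 0\right) K = -32 + 8 \left(- 9 K\right) = -32 - 72 K$)
$\frac{L{\left(-11 \right)}}{G{\left(2,-26 \right)}} = \frac{7}{-32 - 144} = \frac{7}{-176} = 7 \left(- \frac{1}{176}\right) = - \frac{7}{176}$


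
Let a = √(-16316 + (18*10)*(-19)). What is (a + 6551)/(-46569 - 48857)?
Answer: -6551/95426 - I*√4934/47713 ≈ -0.06865 - 0.0014722*I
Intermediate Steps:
a = 2*I*√4934 (a = √(-16316 + 180*(-19)) = √(-16316 - 3420) = √(-19736) = 2*I*√4934 ≈ 140.48*I)
(a + 6551)/(-46569 - 48857) = (2*I*√4934 + 6551)/(-46569 - 48857) = (6551 + 2*I*√4934)/(-95426) = (6551 + 2*I*√4934)*(-1/95426) = -6551/95426 - I*√4934/47713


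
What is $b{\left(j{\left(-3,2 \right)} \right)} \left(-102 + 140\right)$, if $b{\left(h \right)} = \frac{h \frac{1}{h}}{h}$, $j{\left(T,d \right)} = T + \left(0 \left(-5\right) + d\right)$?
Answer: $-38$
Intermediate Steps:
$j{\left(T,d \right)} = T + d$ ($j{\left(T,d \right)} = T + \left(0 + d\right) = T + d$)
$b{\left(h \right)} = \frac{1}{h}$ ($b{\left(h \right)} = 1 \frac{1}{h} = \frac{1}{h}$)
$b{\left(j{\left(-3,2 \right)} \right)} \left(-102 + 140\right) = \frac{-102 + 140}{-3 + 2} = \frac{1}{-1} \cdot 38 = \left(-1\right) 38 = -38$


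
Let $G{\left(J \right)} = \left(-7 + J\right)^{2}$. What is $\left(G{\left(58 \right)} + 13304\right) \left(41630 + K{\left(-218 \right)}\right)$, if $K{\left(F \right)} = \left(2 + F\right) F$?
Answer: $1411059790$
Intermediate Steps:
$K{\left(F \right)} = F \left(2 + F\right)$
$\left(G{\left(58 \right)} + 13304\right) \left(41630 + K{\left(-218 \right)}\right) = \left(\left(-7 + 58\right)^{2} + 13304\right) \left(41630 - 218 \left(2 - 218\right)\right) = \left(51^{2} + 13304\right) \left(41630 - -47088\right) = \left(2601 + 13304\right) \left(41630 + 47088\right) = 15905 \cdot 88718 = 1411059790$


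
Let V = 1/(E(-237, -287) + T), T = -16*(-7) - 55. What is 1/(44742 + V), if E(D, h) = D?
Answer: 180/8053559 ≈ 2.2350e-5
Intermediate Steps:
T = 57 (T = 112 - 55 = 57)
V = -1/180 (V = 1/(-237 + 57) = 1/(-180) = -1/180 ≈ -0.0055556)
1/(44742 + V) = 1/(44742 - 1/180) = 1/(8053559/180) = 180/8053559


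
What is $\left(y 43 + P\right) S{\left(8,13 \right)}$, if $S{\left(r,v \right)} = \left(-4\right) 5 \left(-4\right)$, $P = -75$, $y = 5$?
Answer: $11200$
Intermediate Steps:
$S{\left(r,v \right)} = 80$ ($S{\left(r,v \right)} = \left(-20\right) \left(-4\right) = 80$)
$\left(y 43 + P\right) S{\left(8,13 \right)} = \left(5 \cdot 43 - 75\right) 80 = \left(215 - 75\right) 80 = 140 \cdot 80 = 11200$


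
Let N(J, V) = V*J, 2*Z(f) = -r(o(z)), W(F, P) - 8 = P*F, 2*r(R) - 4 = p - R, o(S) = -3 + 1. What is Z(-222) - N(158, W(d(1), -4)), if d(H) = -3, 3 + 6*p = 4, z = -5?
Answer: -75877/24 ≈ -3161.5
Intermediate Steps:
p = ⅙ (p = -½ + (⅙)*4 = -½ + ⅔ = ⅙ ≈ 0.16667)
o(S) = -2
r(R) = 25/12 - R/2 (r(R) = 2 + (⅙ - R)/2 = 2 + (1/12 - R/2) = 25/12 - R/2)
W(F, P) = 8 + F*P (W(F, P) = 8 + P*F = 8 + F*P)
Z(f) = -37/24 (Z(f) = (-(25/12 - ½*(-2)))/2 = (-(25/12 + 1))/2 = (-1*37/12)/2 = (½)*(-37/12) = -37/24)
N(J, V) = J*V
Z(-222) - N(158, W(d(1), -4)) = -37/24 - 158*(8 - 3*(-4)) = -37/24 - 158*(8 + 12) = -37/24 - 158*20 = -37/24 - 1*3160 = -37/24 - 3160 = -75877/24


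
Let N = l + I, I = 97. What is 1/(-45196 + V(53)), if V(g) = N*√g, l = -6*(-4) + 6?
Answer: -45196/2041823579 - 127*√53/2041823579 ≈ -2.2588e-5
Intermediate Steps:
l = 30 (l = 24 + 6 = 30)
N = 127 (N = 30 + 97 = 127)
V(g) = 127*√g
1/(-45196 + V(53)) = 1/(-45196 + 127*√53)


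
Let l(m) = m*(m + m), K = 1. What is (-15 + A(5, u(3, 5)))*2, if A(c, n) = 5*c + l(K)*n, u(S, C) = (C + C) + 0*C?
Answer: 60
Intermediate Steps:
l(m) = 2*m² (l(m) = m*(2*m) = 2*m²)
u(S, C) = 2*C (u(S, C) = 2*C + 0 = 2*C)
A(c, n) = 2*n + 5*c (A(c, n) = 5*c + (2*1²)*n = 5*c + (2*1)*n = 5*c + 2*n = 2*n + 5*c)
(-15 + A(5, u(3, 5)))*2 = (-15 + (2*(2*5) + 5*5))*2 = (-15 + (2*10 + 25))*2 = (-15 + (20 + 25))*2 = (-15 + 45)*2 = 30*2 = 60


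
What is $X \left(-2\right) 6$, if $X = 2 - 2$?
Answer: $0$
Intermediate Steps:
$X = 0$ ($X = 2 - 2 = 0$)
$X \left(-2\right) 6 = 0 \left(-2\right) 6 = 0 \cdot 6 = 0$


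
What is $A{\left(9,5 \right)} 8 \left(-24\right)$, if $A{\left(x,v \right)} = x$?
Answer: $-1728$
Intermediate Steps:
$A{\left(9,5 \right)} 8 \left(-24\right) = 9 \cdot 8 \left(-24\right) = 9 \left(-192\right) = -1728$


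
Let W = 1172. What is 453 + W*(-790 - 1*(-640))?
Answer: -175347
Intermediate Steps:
453 + W*(-790 - 1*(-640)) = 453 + 1172*(-790 - 1*(-640)) = 453 + 1172*(-790 + 640) = 453 + 1172*(-150) = 453 - 175800 = -175347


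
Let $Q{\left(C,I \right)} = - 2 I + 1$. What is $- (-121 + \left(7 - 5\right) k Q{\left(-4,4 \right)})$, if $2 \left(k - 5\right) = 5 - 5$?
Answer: $191$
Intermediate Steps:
$k = 5$ ($k = 5 + \frac{5 - 5}{2} = 5 + \frac{1}{2} \cdot 0 = 5 + 0 = 5$)
$Q{\left(C,I \right)} = 1 - 2 I$
$- (-121 + \left(7 - 5\right) k Q{\left(-4,4 \right)}) = - (-121 + \left(7 - 5\right) 5 \left(1 - 8\right)) = - (-121 + 2 \cdot 5 \left(1 - 8\right)) = - (-121 + 10 \left(-7\right)) = - (-121 - 70) = \left(-1\right) \left(-191\right) = 191$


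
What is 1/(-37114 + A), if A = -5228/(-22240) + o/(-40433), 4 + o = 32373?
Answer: -224807480/8343631938429 ≈ -2.6944e-5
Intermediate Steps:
o = 32369 (o = -4 + 32373 = 32369)
A = -127125709/224807480 (A = -5228/(-22240) + 32369/(-40433) = -5228*(-1/22240) + 32369*(-1/40433) = 1307/5560 - 32369/40433 = -127125709/224807480 ≈ -0.56549)
1/(-37114 + A) = 1/(-37114 - 127125709/224807480) = 1/(-8343631938429/224807480) = -224807480/8343631938429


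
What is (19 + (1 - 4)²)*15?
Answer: 420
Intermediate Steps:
(19 + (1 - 4)²)*15 = (19 + (-3)²)*15 = (19 + 9)*15 = 28*15 = 420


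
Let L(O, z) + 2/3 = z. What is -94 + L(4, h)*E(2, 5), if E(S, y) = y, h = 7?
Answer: -187/3 ≈ -62.333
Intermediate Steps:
L(O, z) = -⅔ + z
-94 + L(4, h)*E(2, 5) = -94 + (-⅔ + 7)*5 = -94 + (19/3)*5 = -94 + 95/3 = -187/3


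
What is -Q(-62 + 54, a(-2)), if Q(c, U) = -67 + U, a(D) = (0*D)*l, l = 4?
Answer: 67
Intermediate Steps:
a(D) = 0 (a(D) = (0*D)*4 = 0*4 = 0)
-Q(-62 + 54, a(-2)) = -(-67 + 0) = -1*(-67) = 67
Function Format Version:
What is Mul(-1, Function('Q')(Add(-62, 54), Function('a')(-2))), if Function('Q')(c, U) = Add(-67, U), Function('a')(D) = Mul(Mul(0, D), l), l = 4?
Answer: 67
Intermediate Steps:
Function('a')(D) = 0 (Function('a')(D) = Mul(Mul(0, D), 4) = Mul(0, 4) = 0)
Mul(-1, Function('Q')(Add(-62, 54), Function('a')(-2))) = Mul(-1, Add(-67, 0)) = Mul(-1, -67) = 67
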